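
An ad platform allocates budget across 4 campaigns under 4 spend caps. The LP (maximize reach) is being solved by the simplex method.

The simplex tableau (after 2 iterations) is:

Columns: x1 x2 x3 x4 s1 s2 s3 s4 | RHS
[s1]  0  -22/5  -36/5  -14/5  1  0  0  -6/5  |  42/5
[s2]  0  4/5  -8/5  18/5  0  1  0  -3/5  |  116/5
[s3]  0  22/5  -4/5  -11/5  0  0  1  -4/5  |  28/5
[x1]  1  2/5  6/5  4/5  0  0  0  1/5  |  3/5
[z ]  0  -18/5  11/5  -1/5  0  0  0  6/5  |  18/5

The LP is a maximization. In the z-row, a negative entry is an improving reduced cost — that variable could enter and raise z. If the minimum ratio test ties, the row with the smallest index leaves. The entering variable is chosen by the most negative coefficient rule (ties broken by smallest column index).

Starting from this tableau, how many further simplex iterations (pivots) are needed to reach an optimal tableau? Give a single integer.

pivot: x2 in, s3 out → z = 90/11
pivot: x4 in, x1 out → z = 92/11
No improving column remains; optimal.

2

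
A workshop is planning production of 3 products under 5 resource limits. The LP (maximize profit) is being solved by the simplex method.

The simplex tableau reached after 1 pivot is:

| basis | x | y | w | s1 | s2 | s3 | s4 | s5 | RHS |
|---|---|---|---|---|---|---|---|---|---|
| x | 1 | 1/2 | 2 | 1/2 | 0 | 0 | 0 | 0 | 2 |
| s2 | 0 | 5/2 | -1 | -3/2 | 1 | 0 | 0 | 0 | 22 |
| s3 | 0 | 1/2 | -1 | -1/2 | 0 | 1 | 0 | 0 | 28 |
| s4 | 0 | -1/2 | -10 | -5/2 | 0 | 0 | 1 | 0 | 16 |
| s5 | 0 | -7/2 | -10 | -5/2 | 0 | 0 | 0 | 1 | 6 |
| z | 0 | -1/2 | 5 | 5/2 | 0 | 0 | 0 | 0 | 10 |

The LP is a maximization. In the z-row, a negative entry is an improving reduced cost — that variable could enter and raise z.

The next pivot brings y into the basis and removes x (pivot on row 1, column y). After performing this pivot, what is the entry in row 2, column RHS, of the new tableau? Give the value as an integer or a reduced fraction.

Pivot element is row 1, column y: 1/2.
Normalize row 1: new (row 1, RHS) = 2/(1/2) = 4.
row 2 ← row 2 − (5/2)·(new row 1): 22 − (5/2)·4 = 12.

12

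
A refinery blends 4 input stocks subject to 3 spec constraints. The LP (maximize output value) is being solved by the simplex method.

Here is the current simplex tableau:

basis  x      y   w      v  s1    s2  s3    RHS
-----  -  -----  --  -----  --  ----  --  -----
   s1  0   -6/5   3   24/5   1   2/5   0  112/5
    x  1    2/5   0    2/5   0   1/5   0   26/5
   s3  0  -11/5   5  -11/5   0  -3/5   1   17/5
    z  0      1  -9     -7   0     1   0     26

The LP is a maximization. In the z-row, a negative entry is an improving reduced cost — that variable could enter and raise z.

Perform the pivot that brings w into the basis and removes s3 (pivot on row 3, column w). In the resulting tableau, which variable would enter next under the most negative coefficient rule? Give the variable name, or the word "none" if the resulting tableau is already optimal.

Pivot element 5. New z-row = old z-row − (-9)·(row 3/5).
Updated z-row coefficients: x: 0, y: -74/25, w: 0, v: -274/25, s1: 0, s2: -2/25, s3: 9/5.
The most negative is -274/25 in column v, so v would enter next.

v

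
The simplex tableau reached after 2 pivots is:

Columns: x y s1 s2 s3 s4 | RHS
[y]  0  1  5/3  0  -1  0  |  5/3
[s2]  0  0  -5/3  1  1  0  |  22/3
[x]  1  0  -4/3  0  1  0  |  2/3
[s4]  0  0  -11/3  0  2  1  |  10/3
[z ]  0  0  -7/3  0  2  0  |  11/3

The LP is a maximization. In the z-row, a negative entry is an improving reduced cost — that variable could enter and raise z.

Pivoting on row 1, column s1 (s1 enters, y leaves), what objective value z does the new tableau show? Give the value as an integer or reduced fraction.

Minimum ratio for s1: (5/3)/(5/3) = 1.
z changes by −(z-row coeff of s1)·ratio = −(-7/3)·1 = 7/3.
New z = 11/3 + (7/3) = 6.

6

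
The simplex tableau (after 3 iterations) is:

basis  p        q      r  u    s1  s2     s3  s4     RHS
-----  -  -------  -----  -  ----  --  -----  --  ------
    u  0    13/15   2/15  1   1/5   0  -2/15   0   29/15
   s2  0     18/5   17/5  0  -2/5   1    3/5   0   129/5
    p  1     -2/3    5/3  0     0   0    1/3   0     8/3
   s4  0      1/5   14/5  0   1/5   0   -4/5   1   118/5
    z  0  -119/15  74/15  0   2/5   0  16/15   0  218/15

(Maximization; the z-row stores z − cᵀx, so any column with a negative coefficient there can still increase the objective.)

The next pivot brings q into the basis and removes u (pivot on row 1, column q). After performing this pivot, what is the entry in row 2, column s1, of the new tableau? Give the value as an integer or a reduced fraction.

Pivot element is row 1, column q: 13/15.
Normalize row 1: new (row 1, s1) = (1/5)/(13/15) = 3/13.
row 2 ← row 2 − (18/5)·(new row 1): -2/5 − (18/5)·(3/13) = -16/13.

-16/13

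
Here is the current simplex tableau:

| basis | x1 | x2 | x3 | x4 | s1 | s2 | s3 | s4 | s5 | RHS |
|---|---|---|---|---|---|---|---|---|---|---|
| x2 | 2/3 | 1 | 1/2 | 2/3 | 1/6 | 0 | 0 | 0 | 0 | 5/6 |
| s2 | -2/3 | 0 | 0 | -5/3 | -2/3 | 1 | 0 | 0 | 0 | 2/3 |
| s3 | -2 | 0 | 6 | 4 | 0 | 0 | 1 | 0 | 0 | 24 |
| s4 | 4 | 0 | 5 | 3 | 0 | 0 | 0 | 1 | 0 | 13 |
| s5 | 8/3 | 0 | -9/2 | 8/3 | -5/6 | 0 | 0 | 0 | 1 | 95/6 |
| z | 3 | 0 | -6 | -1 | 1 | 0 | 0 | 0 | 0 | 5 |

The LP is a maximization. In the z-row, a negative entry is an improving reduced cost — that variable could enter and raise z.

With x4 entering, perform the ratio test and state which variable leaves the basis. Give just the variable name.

Ratios: row 1 (x2): (5/6)/(2/3) = 5/4; row 2 (s2): entry -5/3 ≤ 0, skip; row 3 (s3): 24/4 = 6; row 4 (s4): 13/3 = 13/3; row 5 (s5): (95/6)/(8/3) = 95/16.
Minimum ratio 5/4 is in the x2 row, so x2 leaves.

x2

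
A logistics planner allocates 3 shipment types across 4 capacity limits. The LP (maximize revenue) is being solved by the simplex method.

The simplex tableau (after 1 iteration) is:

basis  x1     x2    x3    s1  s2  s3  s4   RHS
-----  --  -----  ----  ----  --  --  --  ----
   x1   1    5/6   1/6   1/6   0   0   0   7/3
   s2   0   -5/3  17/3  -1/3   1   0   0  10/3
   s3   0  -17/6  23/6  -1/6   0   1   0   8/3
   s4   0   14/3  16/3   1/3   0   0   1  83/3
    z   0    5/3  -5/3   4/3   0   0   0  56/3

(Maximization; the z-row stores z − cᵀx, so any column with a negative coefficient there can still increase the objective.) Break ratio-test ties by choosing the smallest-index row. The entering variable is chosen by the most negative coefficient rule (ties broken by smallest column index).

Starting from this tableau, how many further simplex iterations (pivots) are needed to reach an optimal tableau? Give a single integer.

1

pivot: x3 in, s2 out → z = 334/17
No improving column remains; optimal.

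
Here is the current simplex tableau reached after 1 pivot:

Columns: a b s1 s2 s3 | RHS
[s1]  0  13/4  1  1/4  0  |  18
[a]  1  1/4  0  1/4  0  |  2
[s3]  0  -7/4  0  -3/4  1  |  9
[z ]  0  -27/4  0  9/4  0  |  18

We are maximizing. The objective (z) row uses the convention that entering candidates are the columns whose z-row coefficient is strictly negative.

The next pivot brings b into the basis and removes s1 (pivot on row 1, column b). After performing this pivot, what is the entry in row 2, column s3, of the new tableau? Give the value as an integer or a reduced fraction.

0

Pivot element is row 1, column b: 13/4.
Normalize row 1: new (row 1, s3) = 0/(13/4) = 0.
row 2 ← row 2 − (1/4)·(new row 1): 0 − (1/4)·0 = 0.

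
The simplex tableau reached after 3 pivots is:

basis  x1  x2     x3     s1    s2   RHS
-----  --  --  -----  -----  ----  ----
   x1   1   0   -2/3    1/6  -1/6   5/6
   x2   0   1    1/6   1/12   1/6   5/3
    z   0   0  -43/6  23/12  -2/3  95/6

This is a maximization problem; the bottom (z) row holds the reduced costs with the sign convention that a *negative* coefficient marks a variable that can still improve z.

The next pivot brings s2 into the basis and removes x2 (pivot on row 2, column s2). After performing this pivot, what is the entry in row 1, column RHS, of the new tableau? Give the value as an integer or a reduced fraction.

5/2

Pivot element is row 2, column s2: 1/6.
Normalize row 2: new (row 2, RHS) = (5/3)/(1/6) = 10.
row 1 ← row 1 − (-1/6)·(new row 2): 5/6 − (-1/6)·10 = 5/2.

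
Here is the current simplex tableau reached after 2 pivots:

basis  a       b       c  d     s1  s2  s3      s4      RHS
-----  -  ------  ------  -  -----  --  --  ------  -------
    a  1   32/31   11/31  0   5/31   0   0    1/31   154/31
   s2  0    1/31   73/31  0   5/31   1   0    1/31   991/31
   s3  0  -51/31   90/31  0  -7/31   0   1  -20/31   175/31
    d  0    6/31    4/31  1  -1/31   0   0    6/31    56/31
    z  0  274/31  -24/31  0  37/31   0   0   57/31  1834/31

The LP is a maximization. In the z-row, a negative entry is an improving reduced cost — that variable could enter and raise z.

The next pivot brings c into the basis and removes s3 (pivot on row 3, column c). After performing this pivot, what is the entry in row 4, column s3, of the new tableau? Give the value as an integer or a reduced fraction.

Pivot element is row 3, column c: 90/31.
Normalize row 3: new (row 3, s3) = 1/(90/31) = 31/90.
row 4 ← row 4 − (4/31)·(new row 3): 0 − (4/31)·(31/90) = -2/45.

-2/45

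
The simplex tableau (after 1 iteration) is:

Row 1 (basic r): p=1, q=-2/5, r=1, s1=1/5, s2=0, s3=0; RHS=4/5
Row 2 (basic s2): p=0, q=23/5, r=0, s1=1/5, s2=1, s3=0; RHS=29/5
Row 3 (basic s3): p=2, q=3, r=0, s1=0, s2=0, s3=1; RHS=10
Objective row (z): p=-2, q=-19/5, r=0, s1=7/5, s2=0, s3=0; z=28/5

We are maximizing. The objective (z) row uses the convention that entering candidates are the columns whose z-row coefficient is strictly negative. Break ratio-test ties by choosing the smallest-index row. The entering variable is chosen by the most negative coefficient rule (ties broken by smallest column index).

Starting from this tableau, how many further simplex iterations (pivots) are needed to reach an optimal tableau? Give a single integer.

2

pivot: q in, s2 out → z = 239/23
pivot: p in, r out → z = 13
No improving column remains; optimal.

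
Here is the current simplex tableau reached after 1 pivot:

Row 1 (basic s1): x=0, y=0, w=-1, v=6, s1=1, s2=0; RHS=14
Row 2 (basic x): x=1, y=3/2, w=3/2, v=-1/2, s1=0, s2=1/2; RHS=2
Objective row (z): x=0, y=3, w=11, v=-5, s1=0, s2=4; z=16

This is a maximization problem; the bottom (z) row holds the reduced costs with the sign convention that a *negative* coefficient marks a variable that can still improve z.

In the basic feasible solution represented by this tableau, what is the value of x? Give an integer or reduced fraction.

2

x is basic (row 2); its value is the RHS of that row: 2.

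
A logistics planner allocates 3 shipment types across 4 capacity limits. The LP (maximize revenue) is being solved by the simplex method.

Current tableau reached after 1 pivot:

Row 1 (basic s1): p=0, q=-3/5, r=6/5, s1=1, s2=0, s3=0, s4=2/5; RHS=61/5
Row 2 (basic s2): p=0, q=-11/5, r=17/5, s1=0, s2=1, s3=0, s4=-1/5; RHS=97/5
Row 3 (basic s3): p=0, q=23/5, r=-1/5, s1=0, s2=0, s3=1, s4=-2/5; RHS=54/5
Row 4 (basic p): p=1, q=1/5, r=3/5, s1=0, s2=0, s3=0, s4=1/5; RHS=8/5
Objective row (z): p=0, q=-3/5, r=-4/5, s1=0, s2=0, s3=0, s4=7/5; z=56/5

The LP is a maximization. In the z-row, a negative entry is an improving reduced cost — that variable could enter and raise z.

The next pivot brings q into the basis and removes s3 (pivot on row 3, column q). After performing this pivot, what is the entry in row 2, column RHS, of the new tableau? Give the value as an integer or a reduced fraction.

Pivot element is row 3, column q: 23/5.
Normalize row 3: new (row 3, RHS) = (54/5)/(23/5) = 54/23.
row 2 ← row 2 − (-11/5)·(new row 3): 97/5 − (-11/5)·(54/23) = 565/23.

565/23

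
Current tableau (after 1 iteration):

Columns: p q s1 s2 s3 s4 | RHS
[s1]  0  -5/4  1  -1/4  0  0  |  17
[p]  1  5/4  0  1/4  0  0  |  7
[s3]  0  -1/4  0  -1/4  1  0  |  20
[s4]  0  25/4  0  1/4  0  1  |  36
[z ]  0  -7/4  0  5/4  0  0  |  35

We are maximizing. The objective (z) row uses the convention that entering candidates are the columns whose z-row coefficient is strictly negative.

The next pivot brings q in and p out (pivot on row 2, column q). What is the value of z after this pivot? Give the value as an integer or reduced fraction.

224/5

Minimum ratio for q: 7/(5/4) = 28/5.
z changes by −(z-row coeff of q)·ratio = −(-7/4)·(28/5) = 49/5.
New z = 35 + (49/5) = 224/5.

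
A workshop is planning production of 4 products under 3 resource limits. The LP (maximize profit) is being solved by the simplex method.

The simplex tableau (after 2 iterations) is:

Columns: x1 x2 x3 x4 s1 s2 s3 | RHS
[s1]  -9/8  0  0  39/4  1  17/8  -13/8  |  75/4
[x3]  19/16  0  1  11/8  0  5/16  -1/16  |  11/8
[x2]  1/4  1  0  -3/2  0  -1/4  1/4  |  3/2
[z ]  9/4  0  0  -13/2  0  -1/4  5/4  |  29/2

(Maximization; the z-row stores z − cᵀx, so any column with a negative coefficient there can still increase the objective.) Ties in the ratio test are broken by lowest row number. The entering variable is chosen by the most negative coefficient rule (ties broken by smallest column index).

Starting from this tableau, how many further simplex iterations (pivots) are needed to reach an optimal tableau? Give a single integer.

pivot: x4 in, x3 out → z = 21
No improving column remains; optimal.

1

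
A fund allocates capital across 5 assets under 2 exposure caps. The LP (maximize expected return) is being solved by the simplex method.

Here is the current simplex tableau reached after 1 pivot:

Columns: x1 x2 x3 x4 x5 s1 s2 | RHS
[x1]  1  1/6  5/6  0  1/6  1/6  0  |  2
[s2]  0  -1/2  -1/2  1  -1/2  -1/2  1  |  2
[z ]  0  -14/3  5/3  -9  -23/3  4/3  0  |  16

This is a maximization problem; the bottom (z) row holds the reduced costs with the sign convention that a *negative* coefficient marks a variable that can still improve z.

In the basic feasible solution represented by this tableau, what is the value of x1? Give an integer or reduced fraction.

2

x1 is basic (row 1); its value is the RHS of that row: 2.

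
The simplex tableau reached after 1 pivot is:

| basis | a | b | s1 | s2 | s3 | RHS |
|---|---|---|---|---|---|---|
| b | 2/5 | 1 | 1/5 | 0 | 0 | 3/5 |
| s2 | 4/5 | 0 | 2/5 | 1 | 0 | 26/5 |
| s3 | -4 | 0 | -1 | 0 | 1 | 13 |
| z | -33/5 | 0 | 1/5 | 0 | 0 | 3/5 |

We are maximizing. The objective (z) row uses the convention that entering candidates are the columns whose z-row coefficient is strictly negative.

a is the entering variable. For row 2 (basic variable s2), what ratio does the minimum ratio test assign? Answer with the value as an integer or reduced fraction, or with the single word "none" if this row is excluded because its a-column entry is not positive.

13/2

Ratio = RHS / (a entry) = (26/5) / (4/5) = 13/2.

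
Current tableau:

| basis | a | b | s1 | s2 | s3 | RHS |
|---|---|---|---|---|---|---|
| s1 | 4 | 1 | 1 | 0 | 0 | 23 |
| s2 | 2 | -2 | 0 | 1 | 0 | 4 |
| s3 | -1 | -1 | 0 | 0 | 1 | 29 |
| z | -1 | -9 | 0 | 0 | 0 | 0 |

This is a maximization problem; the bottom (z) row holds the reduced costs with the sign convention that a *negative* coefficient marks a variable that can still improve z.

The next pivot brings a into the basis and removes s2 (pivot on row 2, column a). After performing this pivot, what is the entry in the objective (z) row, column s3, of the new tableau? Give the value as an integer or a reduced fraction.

0

Pivot element is row 2, column a: 2.
Normalize row 2: new (row 2, s3) = 0/2 = 0.
z-row ← z-row − (-1)·(new row 2): 0 − (-1)·0 = 0.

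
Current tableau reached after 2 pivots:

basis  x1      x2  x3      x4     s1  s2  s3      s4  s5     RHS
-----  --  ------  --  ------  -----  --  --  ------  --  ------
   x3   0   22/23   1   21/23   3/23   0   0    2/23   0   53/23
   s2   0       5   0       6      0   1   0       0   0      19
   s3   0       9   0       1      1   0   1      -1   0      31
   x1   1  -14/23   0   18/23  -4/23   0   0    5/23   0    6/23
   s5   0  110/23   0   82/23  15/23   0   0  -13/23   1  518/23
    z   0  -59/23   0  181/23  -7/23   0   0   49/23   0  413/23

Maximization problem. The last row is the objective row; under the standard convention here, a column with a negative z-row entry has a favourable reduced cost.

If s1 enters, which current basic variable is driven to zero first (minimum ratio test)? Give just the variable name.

Ratios: row 1 (x3): (53/23)/(3/23) = 53/3; row 2 (s2): entry 0 ≤ 0, skip; row 3 (s3): 31/1 = 31; row 4 (x1): entry -4/23 ≤ 0, skip; row 5 (s5): (518/23)/(15/23) = 518/15.
Minimum ratio 53/3 is in the x3 row, so x3 leaves.

x3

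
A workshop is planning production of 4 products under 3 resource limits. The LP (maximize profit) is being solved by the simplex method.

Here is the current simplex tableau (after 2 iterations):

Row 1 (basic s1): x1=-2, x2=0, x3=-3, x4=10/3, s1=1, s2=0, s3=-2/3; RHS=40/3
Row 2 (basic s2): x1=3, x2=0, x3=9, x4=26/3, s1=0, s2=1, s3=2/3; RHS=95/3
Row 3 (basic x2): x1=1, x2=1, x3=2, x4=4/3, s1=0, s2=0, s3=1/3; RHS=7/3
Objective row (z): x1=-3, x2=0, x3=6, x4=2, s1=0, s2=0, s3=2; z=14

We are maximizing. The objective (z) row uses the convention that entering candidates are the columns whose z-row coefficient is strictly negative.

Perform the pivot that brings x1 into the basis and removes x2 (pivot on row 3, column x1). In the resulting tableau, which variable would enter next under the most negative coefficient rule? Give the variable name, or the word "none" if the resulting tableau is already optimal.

none

Pivot element 1. New z-row = old z-row − (-3)·(row 3/1).
Updated z-row coefficients: x1: 0, x2: 3, x3: 12, x4: 6, s1: 0, s2: 0, s3: 3.
No coefficient is strictly negative; the tableau after this pivot is optimal.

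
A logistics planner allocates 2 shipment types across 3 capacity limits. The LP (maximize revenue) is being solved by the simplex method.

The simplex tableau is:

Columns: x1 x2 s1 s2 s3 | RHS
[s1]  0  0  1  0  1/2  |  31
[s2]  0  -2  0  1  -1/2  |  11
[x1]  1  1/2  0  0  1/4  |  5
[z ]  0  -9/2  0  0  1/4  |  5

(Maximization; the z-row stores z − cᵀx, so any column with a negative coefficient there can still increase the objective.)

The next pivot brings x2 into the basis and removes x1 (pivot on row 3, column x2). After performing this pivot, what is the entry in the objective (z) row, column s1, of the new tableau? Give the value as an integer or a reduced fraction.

Pivot element is row 3, column x2: 1/2.
Normalize row 3: new (row 3, s1) = 0/(1/2) = 0.
z-row ← z-row − (-9/2)·(new row 3): 0 − (-9/2)·0 = 0.

0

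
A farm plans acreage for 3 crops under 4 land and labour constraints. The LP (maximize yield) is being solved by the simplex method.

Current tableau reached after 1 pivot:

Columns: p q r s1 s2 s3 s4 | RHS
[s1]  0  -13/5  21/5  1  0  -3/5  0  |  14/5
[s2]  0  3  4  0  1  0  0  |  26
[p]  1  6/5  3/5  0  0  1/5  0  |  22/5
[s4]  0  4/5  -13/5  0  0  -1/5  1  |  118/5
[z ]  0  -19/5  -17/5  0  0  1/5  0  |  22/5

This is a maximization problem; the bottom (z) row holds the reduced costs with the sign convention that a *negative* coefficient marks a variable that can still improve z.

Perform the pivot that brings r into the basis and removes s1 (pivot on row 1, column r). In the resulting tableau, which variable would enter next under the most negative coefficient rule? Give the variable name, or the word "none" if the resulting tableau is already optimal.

Pivot element 21/5. New z-row = old z-row − (-17/5)·(row 1/(21/5)).
Updated z-row coefficients: p: 0, q: -124/21, r: 0, s1: 17/21, s2: 0, s3: -2/7, s4: 0.
The most negative is -124/21 in column q, so q would enter next.

q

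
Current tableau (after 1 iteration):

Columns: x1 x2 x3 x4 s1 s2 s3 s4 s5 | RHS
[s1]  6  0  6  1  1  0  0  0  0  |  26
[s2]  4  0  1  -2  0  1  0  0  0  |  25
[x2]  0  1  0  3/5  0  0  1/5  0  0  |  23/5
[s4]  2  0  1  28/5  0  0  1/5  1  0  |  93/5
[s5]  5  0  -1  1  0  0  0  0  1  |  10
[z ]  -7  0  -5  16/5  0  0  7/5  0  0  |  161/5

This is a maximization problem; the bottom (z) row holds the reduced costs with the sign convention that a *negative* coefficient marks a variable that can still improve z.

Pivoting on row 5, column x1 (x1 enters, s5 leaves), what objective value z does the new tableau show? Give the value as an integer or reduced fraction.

Minimum ratio for x1: 10/5 = 2.
z changes by −(z-row coeff of x1)·ratio = −(-7)·2 = 14.
New z = 161/5 + 14 = 231/5.

231/5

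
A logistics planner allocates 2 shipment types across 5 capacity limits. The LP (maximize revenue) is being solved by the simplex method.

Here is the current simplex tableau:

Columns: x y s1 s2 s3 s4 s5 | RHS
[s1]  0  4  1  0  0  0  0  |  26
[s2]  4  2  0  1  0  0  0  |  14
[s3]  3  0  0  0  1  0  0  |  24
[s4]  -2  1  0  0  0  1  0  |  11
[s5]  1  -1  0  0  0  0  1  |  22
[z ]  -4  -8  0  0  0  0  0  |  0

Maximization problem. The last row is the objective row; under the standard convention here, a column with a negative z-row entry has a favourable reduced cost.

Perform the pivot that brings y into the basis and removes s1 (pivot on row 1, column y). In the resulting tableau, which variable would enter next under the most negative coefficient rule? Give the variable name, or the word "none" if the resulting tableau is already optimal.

x

Pivot element 4. New z-row = old z-row − (-8)·(row 1/4).
Updated z-row coefficients: x: -4, y: 0, s1: 2, s2: 0, s3: 0, s4: 0, s5: 0.
The most negative is -4 in column x, so x would enter next.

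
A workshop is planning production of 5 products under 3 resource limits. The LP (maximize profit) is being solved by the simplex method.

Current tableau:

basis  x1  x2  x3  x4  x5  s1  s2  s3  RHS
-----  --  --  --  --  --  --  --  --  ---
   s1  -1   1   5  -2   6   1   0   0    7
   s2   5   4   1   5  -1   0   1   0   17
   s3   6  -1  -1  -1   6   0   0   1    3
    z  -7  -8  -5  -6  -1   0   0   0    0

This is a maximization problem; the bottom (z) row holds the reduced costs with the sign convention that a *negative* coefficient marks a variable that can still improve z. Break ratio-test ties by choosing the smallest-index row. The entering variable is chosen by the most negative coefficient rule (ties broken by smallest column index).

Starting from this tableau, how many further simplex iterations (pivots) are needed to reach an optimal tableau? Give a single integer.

2

pivot: x2 in, s2 out → z = 34
pivot: x3 in, s1 out → z = 679/19
No improving column remains; optimal.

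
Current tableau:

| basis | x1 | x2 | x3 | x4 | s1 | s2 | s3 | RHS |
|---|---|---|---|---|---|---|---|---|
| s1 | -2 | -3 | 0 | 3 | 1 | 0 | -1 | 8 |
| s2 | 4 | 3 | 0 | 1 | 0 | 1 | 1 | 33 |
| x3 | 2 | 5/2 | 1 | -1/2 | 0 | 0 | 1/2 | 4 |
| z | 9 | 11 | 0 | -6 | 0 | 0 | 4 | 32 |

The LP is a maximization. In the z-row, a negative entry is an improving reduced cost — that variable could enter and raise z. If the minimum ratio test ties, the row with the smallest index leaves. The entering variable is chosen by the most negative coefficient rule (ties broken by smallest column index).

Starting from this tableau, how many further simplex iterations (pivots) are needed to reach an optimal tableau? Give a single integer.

1

pivot: x4 in, s1 out → z = 48
No improving column remains; optimal.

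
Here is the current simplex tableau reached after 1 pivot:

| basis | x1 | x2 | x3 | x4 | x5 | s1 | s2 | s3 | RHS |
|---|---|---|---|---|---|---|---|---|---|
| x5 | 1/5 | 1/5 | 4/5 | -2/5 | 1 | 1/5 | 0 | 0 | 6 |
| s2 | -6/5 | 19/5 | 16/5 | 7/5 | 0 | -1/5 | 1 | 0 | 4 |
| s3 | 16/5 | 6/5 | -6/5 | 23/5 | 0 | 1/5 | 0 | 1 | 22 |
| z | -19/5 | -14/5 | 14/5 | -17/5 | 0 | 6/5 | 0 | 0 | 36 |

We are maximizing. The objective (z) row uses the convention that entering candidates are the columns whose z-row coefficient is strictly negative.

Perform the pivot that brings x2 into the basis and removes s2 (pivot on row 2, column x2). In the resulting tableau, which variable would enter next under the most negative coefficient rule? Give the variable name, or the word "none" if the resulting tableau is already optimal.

x1

Pivot element 19/5. New z-row = old z-row − (-14/5)·(row 2/(19/5)).
Updated z-row coefficients: x1: -89/19, x2: 0, x3: 98/19, x4: -45/19, x5: 0, s1: 20/19, s2: 14/19, s3: 0.
The most negative is -89/19 in column x1, so x1 would enter next.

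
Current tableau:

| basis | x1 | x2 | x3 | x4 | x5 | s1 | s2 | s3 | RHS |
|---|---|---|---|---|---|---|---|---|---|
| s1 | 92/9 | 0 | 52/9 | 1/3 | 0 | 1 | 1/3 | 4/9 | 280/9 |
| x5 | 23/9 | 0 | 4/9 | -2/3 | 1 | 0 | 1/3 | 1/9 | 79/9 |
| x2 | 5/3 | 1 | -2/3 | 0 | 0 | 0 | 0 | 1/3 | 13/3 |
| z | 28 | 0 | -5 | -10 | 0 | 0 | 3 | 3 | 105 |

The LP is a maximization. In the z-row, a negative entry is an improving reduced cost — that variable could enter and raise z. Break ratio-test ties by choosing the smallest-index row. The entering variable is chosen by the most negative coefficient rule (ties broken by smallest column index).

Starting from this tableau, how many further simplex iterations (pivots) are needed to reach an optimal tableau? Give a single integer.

pivot: x4 in, s1 out → z = 3115/3
No improving column remains; optimal.

1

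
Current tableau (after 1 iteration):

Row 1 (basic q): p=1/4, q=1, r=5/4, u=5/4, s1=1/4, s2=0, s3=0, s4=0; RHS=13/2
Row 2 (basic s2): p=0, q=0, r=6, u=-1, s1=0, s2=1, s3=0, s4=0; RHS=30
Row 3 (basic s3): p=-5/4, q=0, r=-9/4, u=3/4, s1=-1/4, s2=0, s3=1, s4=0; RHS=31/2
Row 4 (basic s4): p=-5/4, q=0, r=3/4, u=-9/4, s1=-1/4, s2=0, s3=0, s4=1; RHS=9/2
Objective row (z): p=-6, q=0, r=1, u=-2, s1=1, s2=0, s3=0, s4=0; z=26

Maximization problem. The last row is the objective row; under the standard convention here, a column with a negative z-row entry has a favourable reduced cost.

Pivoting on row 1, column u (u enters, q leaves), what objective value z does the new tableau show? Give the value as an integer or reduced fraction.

Minimum ratio for u: (13/2)/(5/4) = 26/5.
z changes by −(z-row coeff of u)·ratio = −(-2)·(26/5) = 52/5.
New z = 26 + (52/5) = 182/5.

182/5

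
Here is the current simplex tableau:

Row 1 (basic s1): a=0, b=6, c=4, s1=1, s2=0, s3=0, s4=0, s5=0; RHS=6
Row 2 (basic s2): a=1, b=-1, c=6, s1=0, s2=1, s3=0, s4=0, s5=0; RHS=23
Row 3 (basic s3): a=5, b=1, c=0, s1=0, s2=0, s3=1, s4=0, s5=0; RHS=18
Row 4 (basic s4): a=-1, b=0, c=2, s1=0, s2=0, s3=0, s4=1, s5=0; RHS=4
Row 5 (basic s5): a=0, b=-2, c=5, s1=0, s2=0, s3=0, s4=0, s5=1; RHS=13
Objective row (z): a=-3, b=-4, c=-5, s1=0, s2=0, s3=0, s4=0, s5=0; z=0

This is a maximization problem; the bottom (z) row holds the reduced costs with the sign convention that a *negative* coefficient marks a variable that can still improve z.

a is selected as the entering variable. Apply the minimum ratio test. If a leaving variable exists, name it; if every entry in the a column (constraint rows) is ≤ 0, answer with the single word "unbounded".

Ratios: row 1 (s1): entry 0 ≤ 0, skip; row 2 (s2): 23/1 = 23; row 3 (s3): 18/5 = 18/5; row 4 (s4): entry -1 ≤ 0, skip; row 5 (s5): entry 0 ≤ 0, skip.
Minimum ratio is in the s3 row, so s3 leaves.

s3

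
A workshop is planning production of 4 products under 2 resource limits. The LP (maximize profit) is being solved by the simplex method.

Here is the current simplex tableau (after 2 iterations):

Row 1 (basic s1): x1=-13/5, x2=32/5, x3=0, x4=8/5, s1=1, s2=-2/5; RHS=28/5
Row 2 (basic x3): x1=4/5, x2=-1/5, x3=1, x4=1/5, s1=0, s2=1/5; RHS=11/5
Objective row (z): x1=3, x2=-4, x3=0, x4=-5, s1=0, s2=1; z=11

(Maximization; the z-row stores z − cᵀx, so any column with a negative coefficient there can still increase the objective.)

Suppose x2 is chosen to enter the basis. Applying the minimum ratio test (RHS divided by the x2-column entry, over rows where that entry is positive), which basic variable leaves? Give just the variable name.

s1

Ratios: row 1 (s1): (28/5)/(32/5) = 7/8; row 2 (x3): entry -1/5 ≤ 0, skip.
Minimum ratio 7/8 is in the s1 row, so s1 leaves.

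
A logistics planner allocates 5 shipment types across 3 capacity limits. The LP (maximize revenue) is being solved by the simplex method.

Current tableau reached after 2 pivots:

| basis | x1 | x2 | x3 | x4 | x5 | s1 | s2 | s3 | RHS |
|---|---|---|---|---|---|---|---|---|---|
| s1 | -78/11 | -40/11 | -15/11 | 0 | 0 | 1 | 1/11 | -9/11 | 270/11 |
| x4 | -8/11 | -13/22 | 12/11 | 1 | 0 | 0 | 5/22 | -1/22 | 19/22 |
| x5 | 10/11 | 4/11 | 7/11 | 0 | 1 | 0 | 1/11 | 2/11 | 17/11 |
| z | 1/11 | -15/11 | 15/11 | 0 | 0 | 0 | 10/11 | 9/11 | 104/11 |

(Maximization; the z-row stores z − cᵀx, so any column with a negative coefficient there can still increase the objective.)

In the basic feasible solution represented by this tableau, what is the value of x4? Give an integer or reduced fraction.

x4 is basic (row 2); its value is the RHS of that row: 19/22.

19/22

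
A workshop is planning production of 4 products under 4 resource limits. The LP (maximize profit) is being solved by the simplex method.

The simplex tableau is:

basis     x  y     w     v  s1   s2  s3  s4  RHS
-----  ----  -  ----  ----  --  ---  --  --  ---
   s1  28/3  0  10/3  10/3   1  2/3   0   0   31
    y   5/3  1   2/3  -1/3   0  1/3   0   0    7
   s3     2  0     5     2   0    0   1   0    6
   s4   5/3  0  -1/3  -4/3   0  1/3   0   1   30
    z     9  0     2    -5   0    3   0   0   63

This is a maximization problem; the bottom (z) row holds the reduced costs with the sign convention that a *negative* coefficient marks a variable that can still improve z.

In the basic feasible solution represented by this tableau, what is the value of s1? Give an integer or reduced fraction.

s1 is basic (row 1); its value is the RHS of that row: 31.

31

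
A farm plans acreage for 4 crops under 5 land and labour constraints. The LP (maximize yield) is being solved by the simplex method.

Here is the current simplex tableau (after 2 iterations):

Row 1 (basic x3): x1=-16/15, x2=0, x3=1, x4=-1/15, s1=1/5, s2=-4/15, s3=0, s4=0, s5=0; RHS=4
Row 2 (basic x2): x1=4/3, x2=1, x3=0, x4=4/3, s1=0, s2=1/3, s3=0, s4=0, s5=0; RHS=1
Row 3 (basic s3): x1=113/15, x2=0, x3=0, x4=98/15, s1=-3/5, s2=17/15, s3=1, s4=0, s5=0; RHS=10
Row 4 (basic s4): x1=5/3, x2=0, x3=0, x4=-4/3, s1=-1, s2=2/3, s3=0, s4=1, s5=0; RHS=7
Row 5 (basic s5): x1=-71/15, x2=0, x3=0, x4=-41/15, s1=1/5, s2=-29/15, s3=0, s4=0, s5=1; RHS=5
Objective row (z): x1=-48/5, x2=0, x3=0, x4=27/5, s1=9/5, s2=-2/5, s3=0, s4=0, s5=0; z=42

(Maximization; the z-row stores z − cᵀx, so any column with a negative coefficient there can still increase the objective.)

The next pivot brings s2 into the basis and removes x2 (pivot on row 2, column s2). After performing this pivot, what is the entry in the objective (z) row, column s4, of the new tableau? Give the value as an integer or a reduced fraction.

0

Pivot element is row 2, column s2: 1/3.
Normalize row 2: new (row 2, s4) = 0/(1/3) = 0.
z-row ← z-row − (-2/5)·(new row 2): 0 − (-2/5)·0 = 0.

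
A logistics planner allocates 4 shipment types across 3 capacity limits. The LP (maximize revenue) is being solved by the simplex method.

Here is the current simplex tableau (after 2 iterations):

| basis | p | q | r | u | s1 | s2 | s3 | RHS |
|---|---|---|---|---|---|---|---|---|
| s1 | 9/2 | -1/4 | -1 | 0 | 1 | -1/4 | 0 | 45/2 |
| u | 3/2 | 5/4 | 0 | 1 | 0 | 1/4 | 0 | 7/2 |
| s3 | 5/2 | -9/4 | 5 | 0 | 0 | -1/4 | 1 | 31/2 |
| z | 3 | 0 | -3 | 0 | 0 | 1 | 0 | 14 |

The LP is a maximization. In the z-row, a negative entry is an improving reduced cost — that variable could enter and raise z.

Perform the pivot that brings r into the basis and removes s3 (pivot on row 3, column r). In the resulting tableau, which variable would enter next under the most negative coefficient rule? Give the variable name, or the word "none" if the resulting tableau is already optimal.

Pivot element 5. New z-row = old z-row − (-3)·(row 3/5).
Updated z-row coefficients: p: 9/2, q: -27/20, r: 0, u: 0, s1: 0, s2: 17/20, s3: 3/5.
The most negative is -27/20 in column q, so q would enter next.

q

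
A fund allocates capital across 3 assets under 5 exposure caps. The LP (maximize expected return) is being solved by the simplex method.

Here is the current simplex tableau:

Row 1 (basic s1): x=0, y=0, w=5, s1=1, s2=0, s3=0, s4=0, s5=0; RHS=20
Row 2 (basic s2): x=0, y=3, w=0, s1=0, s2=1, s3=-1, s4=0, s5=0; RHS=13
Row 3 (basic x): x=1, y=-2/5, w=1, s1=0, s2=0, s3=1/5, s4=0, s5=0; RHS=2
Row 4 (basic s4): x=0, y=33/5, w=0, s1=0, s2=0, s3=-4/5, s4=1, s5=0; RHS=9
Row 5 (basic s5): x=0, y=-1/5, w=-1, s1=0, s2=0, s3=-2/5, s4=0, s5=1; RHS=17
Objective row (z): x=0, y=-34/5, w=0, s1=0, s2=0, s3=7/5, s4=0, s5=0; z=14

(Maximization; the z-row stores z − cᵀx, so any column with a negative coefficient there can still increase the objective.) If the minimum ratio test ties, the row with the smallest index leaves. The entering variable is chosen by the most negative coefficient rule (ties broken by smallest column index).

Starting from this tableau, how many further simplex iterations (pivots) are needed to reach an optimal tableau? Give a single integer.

1

pivot: y in, s4 out → z = 256/11
No improving column remains; optimal.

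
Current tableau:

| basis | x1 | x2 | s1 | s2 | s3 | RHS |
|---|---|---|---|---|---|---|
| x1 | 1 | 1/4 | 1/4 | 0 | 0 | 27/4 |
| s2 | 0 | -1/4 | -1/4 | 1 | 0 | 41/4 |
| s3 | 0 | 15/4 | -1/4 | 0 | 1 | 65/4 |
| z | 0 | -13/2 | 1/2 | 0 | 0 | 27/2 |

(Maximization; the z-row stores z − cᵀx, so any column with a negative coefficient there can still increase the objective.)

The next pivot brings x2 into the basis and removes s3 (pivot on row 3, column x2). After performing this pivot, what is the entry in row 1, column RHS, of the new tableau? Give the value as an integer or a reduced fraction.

Pivot element is row 3, column x2: 15/4.
Normalize row 3: new (row 3, RHS) = (65/4)/(15/4) = 13/3.
row 1 ← row 1 − (1/4)·(new row 3): 27/4 − (1/4)·(13/3) = 17/3.

17/3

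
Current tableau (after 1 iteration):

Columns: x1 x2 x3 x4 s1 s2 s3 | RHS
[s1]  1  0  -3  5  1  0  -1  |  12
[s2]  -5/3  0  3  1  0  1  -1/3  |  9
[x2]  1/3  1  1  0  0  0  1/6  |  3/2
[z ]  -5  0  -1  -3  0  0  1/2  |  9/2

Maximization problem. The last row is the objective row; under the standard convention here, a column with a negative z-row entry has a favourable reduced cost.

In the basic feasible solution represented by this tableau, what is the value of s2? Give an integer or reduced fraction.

s2 is basic (row 2); its value is the RHS of that row: 9.

9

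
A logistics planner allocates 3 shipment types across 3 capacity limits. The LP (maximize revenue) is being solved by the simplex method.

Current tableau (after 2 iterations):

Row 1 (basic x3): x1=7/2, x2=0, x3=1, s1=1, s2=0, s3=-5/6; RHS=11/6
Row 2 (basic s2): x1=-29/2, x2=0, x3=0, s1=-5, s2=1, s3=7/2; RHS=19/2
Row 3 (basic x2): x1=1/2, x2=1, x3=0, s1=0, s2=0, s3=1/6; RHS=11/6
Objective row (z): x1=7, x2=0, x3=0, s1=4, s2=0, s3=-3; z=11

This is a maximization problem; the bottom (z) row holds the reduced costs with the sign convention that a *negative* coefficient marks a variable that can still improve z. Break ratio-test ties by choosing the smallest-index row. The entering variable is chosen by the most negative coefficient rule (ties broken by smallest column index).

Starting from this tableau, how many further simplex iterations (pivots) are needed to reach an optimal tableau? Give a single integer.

2

pivot: s3 in, s2 out → z = 134/7
pivot: x1 in, x2 out → z = 636/25
No improving column remains; optimal.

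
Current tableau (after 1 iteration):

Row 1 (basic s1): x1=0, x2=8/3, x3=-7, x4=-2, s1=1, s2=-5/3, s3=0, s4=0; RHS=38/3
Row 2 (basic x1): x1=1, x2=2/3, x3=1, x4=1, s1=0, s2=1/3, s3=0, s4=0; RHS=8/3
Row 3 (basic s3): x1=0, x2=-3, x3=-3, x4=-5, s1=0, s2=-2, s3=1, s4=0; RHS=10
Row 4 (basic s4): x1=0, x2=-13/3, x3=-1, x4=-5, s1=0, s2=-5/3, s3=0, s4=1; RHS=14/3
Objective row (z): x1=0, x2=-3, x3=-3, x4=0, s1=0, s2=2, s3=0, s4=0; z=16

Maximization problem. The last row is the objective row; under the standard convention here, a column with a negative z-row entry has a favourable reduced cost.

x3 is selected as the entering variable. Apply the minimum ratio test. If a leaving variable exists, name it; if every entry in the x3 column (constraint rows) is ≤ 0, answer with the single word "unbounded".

x1

Ratios: row 1 (s1): entry -7 ≤ 0, skip; row 2 (x1): (8/3)/1 = 8/3; row 3 (s3): entry -3 ≤ 0, skip; row 4 (s4): entry -1 ≤ 0, skip.
Minimum ratio is in the x1 row, so x1 leaves.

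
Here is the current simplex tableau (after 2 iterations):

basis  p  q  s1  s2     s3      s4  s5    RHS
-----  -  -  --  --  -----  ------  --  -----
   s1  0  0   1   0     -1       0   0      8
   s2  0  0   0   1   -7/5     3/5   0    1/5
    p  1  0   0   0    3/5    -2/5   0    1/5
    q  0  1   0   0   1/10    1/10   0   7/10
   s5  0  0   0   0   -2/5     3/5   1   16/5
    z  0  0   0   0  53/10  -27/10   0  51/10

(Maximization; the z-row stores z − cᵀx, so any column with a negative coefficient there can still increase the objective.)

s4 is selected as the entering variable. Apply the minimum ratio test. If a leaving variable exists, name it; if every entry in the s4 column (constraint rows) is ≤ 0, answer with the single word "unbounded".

Ratios: row 1 (s1): entry 0 ≤ 0, skip; row 2 (s2): (1/5)/(3/5) = 1/3; row 3 (p): entry -2/5 ≤ 0, skip; row 4 (q): (7/10)/(1/10) = 7; row 5 (s5): (16/5)/(3/5) = 16/3.
Minimum ratio is in the s2 row, so s2 leaves.

s2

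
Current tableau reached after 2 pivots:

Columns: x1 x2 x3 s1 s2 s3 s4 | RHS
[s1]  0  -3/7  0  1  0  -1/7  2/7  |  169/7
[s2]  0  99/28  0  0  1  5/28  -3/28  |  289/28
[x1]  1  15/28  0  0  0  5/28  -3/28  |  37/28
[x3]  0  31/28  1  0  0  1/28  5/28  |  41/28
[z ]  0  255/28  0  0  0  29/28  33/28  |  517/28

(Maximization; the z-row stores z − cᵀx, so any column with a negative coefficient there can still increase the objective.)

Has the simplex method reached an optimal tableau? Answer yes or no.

No objective-row coefficient is strictly negative, so no entering variable exists; the tableau is optimal.

yes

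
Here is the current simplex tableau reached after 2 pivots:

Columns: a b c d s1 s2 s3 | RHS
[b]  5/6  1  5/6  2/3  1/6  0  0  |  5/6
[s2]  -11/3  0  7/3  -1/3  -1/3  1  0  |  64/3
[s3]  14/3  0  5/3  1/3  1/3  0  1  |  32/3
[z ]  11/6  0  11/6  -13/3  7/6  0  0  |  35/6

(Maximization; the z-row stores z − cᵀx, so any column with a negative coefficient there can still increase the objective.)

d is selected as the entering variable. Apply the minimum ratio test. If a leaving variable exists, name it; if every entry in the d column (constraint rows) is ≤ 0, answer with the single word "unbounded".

b

Ratios: row 1 (b): (5/6)/(2/3) = 5/4; row 2 (s2): entry -1/3 ≤ 0, skip; row 3 (s3): (32/3)/(1/3) = 32.
Minimum ratio is in the b row, so b leaves.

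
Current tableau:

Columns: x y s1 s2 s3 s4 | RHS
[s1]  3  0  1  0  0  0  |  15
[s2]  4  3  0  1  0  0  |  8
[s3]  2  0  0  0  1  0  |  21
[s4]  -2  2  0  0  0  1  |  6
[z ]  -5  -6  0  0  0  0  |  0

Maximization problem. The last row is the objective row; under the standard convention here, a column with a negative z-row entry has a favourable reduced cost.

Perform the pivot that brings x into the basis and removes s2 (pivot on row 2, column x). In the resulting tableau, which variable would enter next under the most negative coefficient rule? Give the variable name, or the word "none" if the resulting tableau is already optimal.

Pivot element 4. New z-row = old z-row − (-5)·(row 2/4).
Updated z-row coefficients: x: 0, y: -9/4, s1: 0, s2: 5/4, s3: 0, s4: 0.
The most negative is -9/4 in column y, so y would enter next.

y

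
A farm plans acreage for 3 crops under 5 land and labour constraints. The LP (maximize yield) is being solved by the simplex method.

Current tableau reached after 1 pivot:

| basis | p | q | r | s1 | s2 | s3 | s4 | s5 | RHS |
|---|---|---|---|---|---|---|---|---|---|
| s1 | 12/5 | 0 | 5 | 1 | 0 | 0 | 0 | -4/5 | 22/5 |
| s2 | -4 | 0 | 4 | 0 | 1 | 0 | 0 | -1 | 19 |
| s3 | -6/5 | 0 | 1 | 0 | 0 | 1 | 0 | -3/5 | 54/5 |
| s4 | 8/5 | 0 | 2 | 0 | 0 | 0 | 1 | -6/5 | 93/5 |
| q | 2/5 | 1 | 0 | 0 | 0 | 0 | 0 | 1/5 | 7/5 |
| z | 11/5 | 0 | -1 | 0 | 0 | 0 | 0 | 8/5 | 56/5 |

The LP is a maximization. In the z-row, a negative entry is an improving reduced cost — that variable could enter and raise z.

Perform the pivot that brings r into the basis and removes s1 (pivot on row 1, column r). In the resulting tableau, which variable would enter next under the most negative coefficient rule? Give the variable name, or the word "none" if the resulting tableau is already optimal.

none

Pivot element 5. New z-row = old z-row − (-1)·(row 1/5).
Updated z-row coefficients: p: 67/25, q: 0, r: 0, s1: 1/5, s2: 0, s3: 0, s4: 0, s5: 36/25.
No coefficient is strictly negative; the tableau after this pivot is optimal.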